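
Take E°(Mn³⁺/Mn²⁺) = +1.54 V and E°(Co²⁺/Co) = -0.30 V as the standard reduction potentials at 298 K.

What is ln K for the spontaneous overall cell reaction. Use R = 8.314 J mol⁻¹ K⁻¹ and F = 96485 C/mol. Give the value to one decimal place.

143.3

Cathode: Mn³⁺/Mn²⁺; anode: Co²⁺/Co. E°cell = (+1.54) − (-0.30) = +1.84 V, with n = 2.
ΔG° = −nFE° = −RT ln K, so ln K = nFE°/(RT) = (2)(96485)(+1.84) / ((8.314)(298)) = 143.312.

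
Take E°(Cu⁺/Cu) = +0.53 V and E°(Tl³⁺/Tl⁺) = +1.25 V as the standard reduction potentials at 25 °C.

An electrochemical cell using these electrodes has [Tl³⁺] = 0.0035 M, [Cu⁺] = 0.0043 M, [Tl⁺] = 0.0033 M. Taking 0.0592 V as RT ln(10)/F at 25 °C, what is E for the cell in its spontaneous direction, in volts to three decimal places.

Tl³⁺/Tl⁺ is the cathode (higher E°), Cu⁺/Cu the anode: E°cell = +1.25 − (+0.53) = +0.72 V, n = 2.
Overall: Tl³⁺(aq) + 2 Cu(s) → Tl⁺(aq) + 2 Cu⁺(aq)
Q = [Tl⁺]·[Cu⁺]^2 / ([Tl³⁺]); log Q = -4.759.
E = E° − (0.0592/n) log Q = +0.72 − (0.0592/2)(-4.759) = +0.861 V.

+0.861 V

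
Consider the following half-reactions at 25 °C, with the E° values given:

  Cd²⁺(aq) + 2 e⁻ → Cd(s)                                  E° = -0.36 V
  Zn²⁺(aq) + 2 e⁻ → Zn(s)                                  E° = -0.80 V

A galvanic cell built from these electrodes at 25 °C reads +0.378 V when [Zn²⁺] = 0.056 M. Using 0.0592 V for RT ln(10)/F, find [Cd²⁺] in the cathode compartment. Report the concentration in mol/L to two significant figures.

Cd²⁺/Cd is the cathode, Zn²⁺/Zn the anode: E°cell = +0.44 V, n = 2.
Overall reaction: Cd²⁺(aq) + Zn(s) → Cd(s) + Zn²⁺(aq); Q = [Zn²⁺]^1/[Cd²⁺]^1.
From E = E° − (0.0592/n) log Q: log Q = (E° − E)·n/0.0592 = (+0.44 − (+0.378))·2/0.0592 = 2.0946.
So 1·log[Cd²⁺] = 1·log(0.056) − log Q = -1.2518 − (2.0946) = -3.3464; [Cd²⁺] = 10^(-3.3464) ≈ 0.00045 M.

0.00045 M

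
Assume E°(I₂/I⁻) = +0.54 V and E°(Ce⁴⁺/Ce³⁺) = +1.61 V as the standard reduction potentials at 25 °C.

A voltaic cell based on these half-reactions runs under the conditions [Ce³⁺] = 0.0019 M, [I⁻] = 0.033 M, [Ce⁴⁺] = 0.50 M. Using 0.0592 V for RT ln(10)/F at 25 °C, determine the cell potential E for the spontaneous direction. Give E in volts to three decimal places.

Ce⁴⁺/Ce³⁺ is the cathode (higher E°), I₂/I⁻ the anode: E°cell = +1.61 − (+0.54) = +1.07 V, n = 2.
Overall: 2 Ce⁴⁺(aq) + 2 I⁻(aq) → 2 Ce³⁺(aq) + I₂(s)
Q = [Ce³⁺]^2 / ([Ce⁴⁺]^2·[I⁻]^2); log Q = -1.877.
E = E° − (0.0592/n) log Q = +1.07 − (0.0592/2)(-1.877) = +1.126 V.

+1.126 V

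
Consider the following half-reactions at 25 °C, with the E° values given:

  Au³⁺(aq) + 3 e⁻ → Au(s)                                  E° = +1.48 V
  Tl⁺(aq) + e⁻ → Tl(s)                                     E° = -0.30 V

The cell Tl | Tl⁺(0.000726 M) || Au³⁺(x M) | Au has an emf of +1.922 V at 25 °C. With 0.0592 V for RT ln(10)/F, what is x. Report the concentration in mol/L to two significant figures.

0.0060 M

Au³⁺/Au is the cathode, Tl⁺/Tl the anode: E°cell = +1.78 V, n = 3.
Overall reaction: Au³⁺(aq) + 3 Tl(s) → Au(s) + 3 Tl⁺(aq); Q = [Tl⁺]^3/[Au³⁺]^1.
From E = E° − (0.0592/n) log Q: log Q = (E° − E)·n/0.0592 = (+1.78 − (+1.922))·3/0.0592 = -7.1959.
So 1·log[Au³⁺] = 3·log(0.000726) − log Q = -9.4172 − (-7.1959) = -2.2213; [Au³⁺] = 10^(-2.2213) ≈ 0.0060 M.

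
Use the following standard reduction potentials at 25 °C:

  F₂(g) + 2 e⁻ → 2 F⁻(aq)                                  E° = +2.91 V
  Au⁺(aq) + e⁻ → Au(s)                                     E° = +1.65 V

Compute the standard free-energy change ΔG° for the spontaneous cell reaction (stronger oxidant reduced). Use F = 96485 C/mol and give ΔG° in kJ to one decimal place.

F₂/F⁻ (E° = +2.91 V) is the cathode; Au⁺/Au (E° = +1.65 V) is the anode, so E°cell = +1.26 V.
Balancing electrons gives n = 2 (lcm of 2 and 1).
ΔG° = −nFE° = −(2)(96485)(+1.26) = -243,142 J = -243.1 kJ.

-243.1 kJ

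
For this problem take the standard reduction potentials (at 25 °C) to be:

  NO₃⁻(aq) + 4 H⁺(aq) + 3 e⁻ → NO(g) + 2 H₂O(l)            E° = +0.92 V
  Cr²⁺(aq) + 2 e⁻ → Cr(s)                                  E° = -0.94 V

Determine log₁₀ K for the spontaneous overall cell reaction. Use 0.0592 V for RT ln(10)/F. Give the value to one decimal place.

188.5

Cathode: NO₃⁻/NO; anode: Cr²⁺/Cr. E°cell = +1.86 V, n = 6.
log K = nE°cell / 0.0592 = (6)(+1.86) / 0.0592 = 188.5.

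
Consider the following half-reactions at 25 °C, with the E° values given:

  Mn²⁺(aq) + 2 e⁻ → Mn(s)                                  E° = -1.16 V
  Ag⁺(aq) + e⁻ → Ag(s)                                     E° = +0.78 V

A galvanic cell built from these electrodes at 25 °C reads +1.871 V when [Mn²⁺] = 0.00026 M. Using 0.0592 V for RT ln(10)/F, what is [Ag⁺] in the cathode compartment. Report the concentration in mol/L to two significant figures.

0.0011 M

Ag⁺/Ag is the cathode, Mn²⁺/Mn the anode: E°cell = +1.94 V, n = 2.
Overall reaction: 2 Ag⁺(aq) + Mn(s) → 2 Ag(s) + Mn²⁺(aq); Q = [Mn²⁺]^1/[Ag⁺]^2.
From E = E° − (0.0592/n) log Q: log Q = (E° − E)·n/0.0592 = (+1.94 − (+1.871))·2/0.0592 = 2.3311.
So 2·log[Ag⁺] = 1·log(0.00026) − log Q = -3.5850 − (2.3311) = -5.9161; log[Ag⁺] = -5.9161 / 2 = -2.9581; [Ag⁺] = 10^(-2.9581) ≈ 0.0011 M.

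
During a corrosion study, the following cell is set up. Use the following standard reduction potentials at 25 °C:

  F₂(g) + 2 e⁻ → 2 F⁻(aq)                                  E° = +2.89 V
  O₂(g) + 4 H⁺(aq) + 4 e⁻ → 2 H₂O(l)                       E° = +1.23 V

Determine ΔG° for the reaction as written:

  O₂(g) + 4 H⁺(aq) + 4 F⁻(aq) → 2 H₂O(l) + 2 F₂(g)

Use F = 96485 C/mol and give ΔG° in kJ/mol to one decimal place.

+640.7 kJ/mol

As written, O₂/H₂O is reduced (cathode) and F₂/F⁻ is oxidised (anode), so E°cell = (+1.23) − (+2.89) = -1.66 V.
Balancing electrons gives n = 4.
ΔG° = −nFE° = −(4)(96485)(-1.66) = 640,660 J = +640.7 kJ/mol.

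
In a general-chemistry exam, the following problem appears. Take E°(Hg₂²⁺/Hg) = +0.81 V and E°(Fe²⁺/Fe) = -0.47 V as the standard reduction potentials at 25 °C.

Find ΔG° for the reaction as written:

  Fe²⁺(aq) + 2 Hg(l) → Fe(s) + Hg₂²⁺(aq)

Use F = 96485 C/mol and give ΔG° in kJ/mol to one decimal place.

As written, Fe²⁺/Fe is reduced (cathode) and Hg₂²⁺/Hg is oxidised (anode), so E°cell = (-0.47) − (+0.81) = -1.28 V.
Balancing electrons gives n = 2.
ΔG° = −nFE° = −(2)(96485)(-1.28) = 247,002 J = +247.0 kJ/mol.

+247.0 kJ/mol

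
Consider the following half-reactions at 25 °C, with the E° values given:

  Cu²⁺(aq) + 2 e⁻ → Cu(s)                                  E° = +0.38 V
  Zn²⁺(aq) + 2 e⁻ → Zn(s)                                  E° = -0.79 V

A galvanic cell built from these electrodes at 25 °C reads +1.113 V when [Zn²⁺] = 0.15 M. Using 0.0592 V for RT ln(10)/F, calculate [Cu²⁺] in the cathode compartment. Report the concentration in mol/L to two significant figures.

Cu²⁺/Cu is the cathode, Zn²⁺/Zn the anode: E°cell = +1.17 V, n = 2.
Overall reaction: Cu²⁺(aq) + Zn(s) → Cu(s) + Zn²⁺(aq); Q = [Zn²⁺]^1/[Cu²⁺]^1.
From E = E° − (0.0592/n) log Q: log Q = (E° − E)·n/0.0592 = (+1.17 − (+1.113))·2/0.0592 = 1.9257.
So 1·log[Cu²⁺] = 1·log(0.15) − log Q = -0.8239 − (1.9257) = -2.7496; [Cu²⁺] = 10^(-2.7496) ≈ 0.0018 M.

0.0018 M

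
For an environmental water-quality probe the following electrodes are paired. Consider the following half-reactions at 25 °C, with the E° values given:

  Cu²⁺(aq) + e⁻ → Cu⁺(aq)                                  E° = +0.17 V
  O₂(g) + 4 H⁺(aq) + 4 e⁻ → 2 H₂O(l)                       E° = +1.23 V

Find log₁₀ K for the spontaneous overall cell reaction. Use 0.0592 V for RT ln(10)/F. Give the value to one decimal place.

71.6

Cathode: O₂/H₂O; anode: Cu²⁺/Cu⁺. E°cell = +1.06 V, n = 4.
log K = nE°cell / 0.0592 = (4)(+1.06) / 0.0592 = 71.6.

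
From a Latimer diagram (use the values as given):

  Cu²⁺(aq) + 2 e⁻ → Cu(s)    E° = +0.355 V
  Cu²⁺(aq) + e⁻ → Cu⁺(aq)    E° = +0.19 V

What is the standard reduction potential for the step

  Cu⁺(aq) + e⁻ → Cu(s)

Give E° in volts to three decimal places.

Sequential free energies add, so n₃E°₃ = n₁E°₁ + n₂E°₂.
With n₃ = 2, and the known step contributing 1×(+0.19) V, the unknown satisfies 1·E° = 2×(+0.355) − 1×(+0.19) = +0.520.
E° = +0.520 / 1 = +0.520 V.

+0.520 V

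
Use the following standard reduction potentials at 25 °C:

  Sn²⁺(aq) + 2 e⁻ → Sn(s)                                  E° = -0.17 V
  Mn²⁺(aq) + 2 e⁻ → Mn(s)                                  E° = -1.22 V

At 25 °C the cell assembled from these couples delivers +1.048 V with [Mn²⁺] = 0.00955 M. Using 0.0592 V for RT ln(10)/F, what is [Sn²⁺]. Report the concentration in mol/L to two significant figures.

Sn²⁺/Sn is the cathode, Mn²⁺/Mn the anode: E°cell = +1.05 V, n = 2.
Overall reaction: Sn²⁺(aq) + Mn(s) → Sn(s) + Mn²⁺(aq); Q = [Mn²⁺]^1/[Sn²⁺]^1.
From E = E° − (0.0592/n) log Q: log Q = (E° − E)·n/0.0592 = (+1.05 − (+1.048))·2/0.0592 = 0.0676.
So 1·log[Sn²⁺] = 1·log(0.00955) − log Q = -2.0200 − (0.0676) = -2.0876; [Sn²⁺] = 10^(-2.0876) ≈ 0.0082 M.

0.0082 M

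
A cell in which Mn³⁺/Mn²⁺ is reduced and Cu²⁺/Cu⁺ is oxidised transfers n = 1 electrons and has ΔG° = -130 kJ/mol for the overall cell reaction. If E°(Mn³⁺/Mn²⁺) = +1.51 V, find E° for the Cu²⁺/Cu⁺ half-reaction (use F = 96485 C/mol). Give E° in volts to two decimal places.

+0.16 V

E°cell = −ΔG°/(nF) = −(-130×10³)/((1)(96485)) = +1.347 V.
Since Mn³⁺/Mn²⁺ is the cathode and Cu²⁺/Cu⁺ the anode, E°cell = E°(Mn³⁺/Mn²⁺) − E°(Cu²⁺/Cu⁺).
So E°(Cu²⁺/Cu⁺) = E°(Mn³⁺/Mn²⁺) − E°cell = (+1.51) − (+1.347) = +0.16 V.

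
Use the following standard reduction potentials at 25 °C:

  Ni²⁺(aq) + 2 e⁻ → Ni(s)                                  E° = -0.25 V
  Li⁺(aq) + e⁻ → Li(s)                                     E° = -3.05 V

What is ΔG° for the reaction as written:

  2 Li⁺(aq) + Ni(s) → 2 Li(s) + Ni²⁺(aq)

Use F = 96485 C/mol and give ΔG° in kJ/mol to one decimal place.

+540.3 kJ/mol

As written, Li⁺/Li is reduced (cathode) and Ni²⁺/Ni is oxidised (anode), so E°cell = (-3.05) − (-0.25) = -2.80 V.
Balancing electrons gives n = 2.
ΔG° = −nFE° = −(2)(96485)(-2.80) = 540,316 J = +540.3 kJ/mol.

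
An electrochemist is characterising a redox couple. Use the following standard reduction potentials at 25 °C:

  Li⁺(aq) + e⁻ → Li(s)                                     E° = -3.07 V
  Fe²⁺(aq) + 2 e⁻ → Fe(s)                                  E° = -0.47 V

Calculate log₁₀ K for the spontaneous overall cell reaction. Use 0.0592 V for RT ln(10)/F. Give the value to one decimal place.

Cathode: Fe²⁺/Fe; anode: Li⁺/Li. E°cell = +2.60 V, n = 2.
log K = nE°cell / 0.0592 = (2)(+2.60) / 0.0592 = 87.8.

87.8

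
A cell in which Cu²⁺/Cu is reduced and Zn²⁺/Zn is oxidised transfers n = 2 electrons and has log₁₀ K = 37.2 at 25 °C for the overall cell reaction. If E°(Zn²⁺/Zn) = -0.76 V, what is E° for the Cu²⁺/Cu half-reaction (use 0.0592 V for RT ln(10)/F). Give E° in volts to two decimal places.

E°cell = (0.0592/n)·log K = (0.0592/2)(37.2) = +1.101 V.
Since Cu²⁺/Cu is the cathode and Zn²⁺/Zn the anode, E°cell = E°(Cu²⁺/Cu) − E°(Zn²⁺/Zn).
So E°(Cu²⁺/Cu) = E°cell + E°(Zn²⁺/Zn) = +1.101 + (-0.76) = +0.34 V.

+0.34 V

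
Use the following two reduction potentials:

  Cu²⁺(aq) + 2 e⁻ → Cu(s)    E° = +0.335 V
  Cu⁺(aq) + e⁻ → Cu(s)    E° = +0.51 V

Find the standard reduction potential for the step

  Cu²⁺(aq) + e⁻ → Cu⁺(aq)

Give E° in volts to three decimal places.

+0.160 V

Sequential free energies add, so n₃E°₃ = n₁E°₁ + n₂E°₂.
With n₃ = 2, and the known step contributing 1×(+0.51) V, the unknown satisfies 1·E° = 2×(+0.335) − 1×(+0.51) = +0.160.
E° = +0.160 / 1 = +0.160 V.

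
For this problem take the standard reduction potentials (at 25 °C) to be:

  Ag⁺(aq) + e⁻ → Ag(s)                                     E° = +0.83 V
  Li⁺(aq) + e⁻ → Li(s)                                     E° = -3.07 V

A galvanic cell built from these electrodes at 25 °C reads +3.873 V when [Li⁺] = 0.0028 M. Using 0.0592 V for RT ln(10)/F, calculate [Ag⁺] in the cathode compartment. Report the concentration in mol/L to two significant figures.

0.00098 M

Ag⁺/Ag is the cathode, Li⁺/Li the anode: E°cell = +3.90 V, n = 1.
Overall reaction: Ag⁺(aq) + Li(s) → Ag(s) + Li⁺(aq); Q = [Li⁺]^1/[Ag⁺]^1.
From E = E° − (0.0592/n) log Q: log Q = (E° − E)·n/0.0592 = (+3.90 − (+3.873))·1/0.0592 = 0.4561.
So 1·log[Ag⁺] = 1·log(0.0028) − log Q = -2.5528 − (0.4561) = -3.0089; [Ag⁺] = 10^(-3.0089) ≈ 0.00098 M.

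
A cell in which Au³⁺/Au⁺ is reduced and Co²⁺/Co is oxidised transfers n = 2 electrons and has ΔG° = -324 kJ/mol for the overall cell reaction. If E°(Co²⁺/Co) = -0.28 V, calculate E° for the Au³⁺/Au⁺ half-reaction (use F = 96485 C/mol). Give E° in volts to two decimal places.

E°cell = −ΔG°/(nF) = −(-324×10³)/((2)(96485)) = +1.679 V.
Since Au³⁺/Au⁺ is the cathode and Co²⁺/Co the anode, E°cell = E°(Au³⁺/Au⁺) − E°(Co²⁺/Co).
So E°(Au³⁺/Au⁺) = E°cell + E°(Co²⁺/Co) = +1.679 + (-0.28) = +1.40 V.

+1.40 V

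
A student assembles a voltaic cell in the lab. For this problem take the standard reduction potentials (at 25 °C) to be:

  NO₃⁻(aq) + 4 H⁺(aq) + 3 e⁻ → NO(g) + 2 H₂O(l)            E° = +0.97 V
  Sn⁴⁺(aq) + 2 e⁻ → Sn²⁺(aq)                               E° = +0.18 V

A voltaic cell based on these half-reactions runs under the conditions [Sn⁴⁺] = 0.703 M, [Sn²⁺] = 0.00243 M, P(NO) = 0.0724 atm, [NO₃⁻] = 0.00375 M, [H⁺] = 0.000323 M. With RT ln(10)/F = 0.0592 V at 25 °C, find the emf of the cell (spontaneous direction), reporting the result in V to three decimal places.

+0.416 V

NO₃⁻/NO is the cathode (higher E°), Sn⁴⁺/Sn²⁺ the anode: E°cell = +0.97 − (+0.18) = +0.79 V, n = 6.
Overall: 2 NO₃⁻(aq) + 8 H⁺(aq) + 3 Sn²⁺(aq) → 2 NO(g) + 4 H₂O(l) + 3 Sn⁴⁺(aq)
Q = P(NO)^2·[Sn⁴⁺]^3 / ([NO₃⁻]^2·[H⁺]^8·[Sn²⁺]^3); log Q = 37.882.
E = E° − (0.0592/n) log Q = +0.79 − (0.0592/6)(37.882) = +0.416 V.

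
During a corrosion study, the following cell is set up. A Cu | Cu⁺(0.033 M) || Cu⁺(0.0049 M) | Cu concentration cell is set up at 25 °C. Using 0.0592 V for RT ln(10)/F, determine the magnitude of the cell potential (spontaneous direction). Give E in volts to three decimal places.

For a concentration cell E°cell = 0. The 0.033 M side is the cathode (reduction is favoured where [Cu⁺] is higher).
With n = 1, E = −(0.0592/1) log([Cu⁺]ₐₙ/[Cu⁺]꜀ₐₜ) = −(0.0592/1) log(0.0049/0.033) = −(0.0592/1)(-0.828) = +0.049 V.

+0.049 V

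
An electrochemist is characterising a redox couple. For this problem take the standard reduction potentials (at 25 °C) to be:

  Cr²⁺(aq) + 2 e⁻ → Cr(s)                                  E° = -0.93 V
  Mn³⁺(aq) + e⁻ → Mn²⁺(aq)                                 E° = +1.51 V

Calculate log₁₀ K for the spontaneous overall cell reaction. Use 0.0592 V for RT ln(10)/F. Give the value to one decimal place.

82.4

Cathode: Mn³⁺/Mn²⁺; anode: Cr²⁺/Cr. E°cell = +2.44 V, n = 2.
log K = nE°cell / 0.0592 = (2)(+2.44) / 0.0592 = 82.4.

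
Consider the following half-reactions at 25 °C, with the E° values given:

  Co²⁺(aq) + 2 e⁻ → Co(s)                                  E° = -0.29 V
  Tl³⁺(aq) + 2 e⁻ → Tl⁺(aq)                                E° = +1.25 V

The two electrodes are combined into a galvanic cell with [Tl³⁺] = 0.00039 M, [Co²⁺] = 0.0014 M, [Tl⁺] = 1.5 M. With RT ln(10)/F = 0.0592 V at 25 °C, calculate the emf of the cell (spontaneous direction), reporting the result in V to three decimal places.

+1.518 V

Tl³⁺/Tl⁺ is the cathode (higher E°), Co²⁺/Co the anode: E°cell = +1.25 − (-0.29) = +1.54 V, n = 2.
Overall: Tl³⁺(aq) + Co(s) → Tl⁺(aq) + Co²⁺(aq)
Q = [Tl⁺]·[Co²⁺] / ([Tl³⁺]); log Q = 0.731.
E = E° − (0.0592/n) log Q = +1.54 − (0.0592/2)(0.731) = +1.518 V.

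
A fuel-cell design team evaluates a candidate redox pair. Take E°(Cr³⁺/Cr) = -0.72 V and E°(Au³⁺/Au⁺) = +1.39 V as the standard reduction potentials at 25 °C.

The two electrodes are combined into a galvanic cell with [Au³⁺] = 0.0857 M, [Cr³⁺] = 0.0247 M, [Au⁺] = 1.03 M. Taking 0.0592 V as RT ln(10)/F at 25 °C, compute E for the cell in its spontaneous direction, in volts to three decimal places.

+2.110 V

Au³⁺/Au⁺ is the cathode (higher E°), Cr³⁺/Cr the anode: E°cell = +1.39 − (-0.72) = +2.11 V, n = 6.
Overall: 3 Au³⁺(aq) + 2 Cr(s) → 3 Au⁺(aq) + 2 Cr³⁺(aq)
Q = [Au⁺]^3·[Cr³⁺]^2 / ([Au³⁺]^3); log Q = 0.025.
E = E° − (0.0592/n) log Q = +2.11 − (0.0592/6)(0.025) = +2.110 V.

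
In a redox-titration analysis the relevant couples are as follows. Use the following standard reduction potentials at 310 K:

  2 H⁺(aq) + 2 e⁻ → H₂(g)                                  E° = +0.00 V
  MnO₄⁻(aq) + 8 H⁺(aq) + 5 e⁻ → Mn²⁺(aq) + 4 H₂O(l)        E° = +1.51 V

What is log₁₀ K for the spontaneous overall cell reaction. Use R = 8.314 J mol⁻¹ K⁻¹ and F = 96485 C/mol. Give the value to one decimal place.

Cathode: MnO₄⁻/Mn²⁺; anode: H⁺/H₂. E°cell = (+1.51) − (+0.00) = +1.51 V, with n = 10.
ΔG° = −nFE° = −RT ln K, so ln K = nFE°/(RT) = (10)(96485)(+1.51) / ((8.314)(310)) = 565.282.
log₁₀ K = 565.282 / ln 10 = 245.5.

245.5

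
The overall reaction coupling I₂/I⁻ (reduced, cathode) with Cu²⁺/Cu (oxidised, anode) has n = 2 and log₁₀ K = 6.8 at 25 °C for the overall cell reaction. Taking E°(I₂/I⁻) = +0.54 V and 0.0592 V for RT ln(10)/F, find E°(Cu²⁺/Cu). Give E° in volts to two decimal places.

E°cell = (0.0592/n)·log K = (0.0592/2)(6.8) = +0.201 V.
Since I₂/I⁻ is the cathode and Cu²⁺/Cu the anode, E°cell = E°(I₂/I⁻) − E°(Cu²⁺/Cu).
So E°(Cu²⁺/Cu) = E°(I₂/I⁻) − E°cell = (+0.54) − (+0.201) = +0.34 V.

+0.34 V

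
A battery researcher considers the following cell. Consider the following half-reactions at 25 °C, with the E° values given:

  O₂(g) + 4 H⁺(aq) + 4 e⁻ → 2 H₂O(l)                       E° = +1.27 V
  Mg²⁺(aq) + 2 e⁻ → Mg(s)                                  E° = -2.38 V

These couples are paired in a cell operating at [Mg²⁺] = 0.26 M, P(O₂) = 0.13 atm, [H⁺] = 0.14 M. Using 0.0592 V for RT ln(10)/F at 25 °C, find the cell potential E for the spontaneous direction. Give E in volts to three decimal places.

O₂/H₂O is the cathode (higher E°), Mg²⁺/Mg the anode: E°cell = +1.27 − (-2.38) = +3.65 V, n = 4.
Overall: O₂(g) + 4 H⁺(aq) + 2 Mg(s) → 2 H₂O(l) + 2 Mg²⁺(aq)
Q = [Mg²⁺]^2 / (P(O₂)·[H⁺]^4); log Q = 3.131.
E = E° − (0.0592/n) log Q = +3.65 − (0.0592/4)(3.131) = +3.604 V.

+3.604 V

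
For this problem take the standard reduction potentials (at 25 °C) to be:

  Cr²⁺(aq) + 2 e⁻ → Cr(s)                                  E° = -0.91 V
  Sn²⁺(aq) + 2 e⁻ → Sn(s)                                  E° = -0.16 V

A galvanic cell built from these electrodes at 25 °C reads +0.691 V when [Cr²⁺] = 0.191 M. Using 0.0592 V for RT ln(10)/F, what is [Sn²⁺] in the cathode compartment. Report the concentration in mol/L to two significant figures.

0.0019 M

Sn²⁺/Sn is the cathode, Cr²⁺/Cr the anode: E°cell = +0.75 V, n = 2.
Overall reaction: Sn²⁺(aq) + Cr(s) → Sn(s) + Cr²⁺(aq); Q = [Cr²⁺]^1/[Sn²⁺]^1.
From E = E° − (0.0592/n) log Q: log Q = (E° − E)·n/0.0592 = (+0.75 − (+0.691))·2/0.0592 = 1.9932.
So 1·log[Sn²⁺] = 1·log(0.191) − log Q = -0.7190 − (1.9932) = -2.7122; [Sn²⁺] = 10^(-2.7122) ≈ 0.0019 M.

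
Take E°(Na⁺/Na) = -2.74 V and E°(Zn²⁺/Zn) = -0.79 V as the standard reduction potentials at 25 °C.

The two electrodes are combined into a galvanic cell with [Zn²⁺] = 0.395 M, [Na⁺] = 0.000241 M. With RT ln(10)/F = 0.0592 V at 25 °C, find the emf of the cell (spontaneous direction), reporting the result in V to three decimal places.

+2.152 V

Zn²⁺/Zn is the cathode (higher E°), Na⁺/Na the anode: E°cell = -0.79 − (-2.74) = +1.95 V, n = 2.
Overall: Zn²⁺(aq) + 2 Na(s) → Zn(s) + 2 Na⁺(aq)
Q = [Na⁺]^2 / ([Zn²⁺]); log Q = -6.833.
E = E° − (0.0592/n) log Q = +1.95 − (0.0592/2)(-6.833) = +2.152 V.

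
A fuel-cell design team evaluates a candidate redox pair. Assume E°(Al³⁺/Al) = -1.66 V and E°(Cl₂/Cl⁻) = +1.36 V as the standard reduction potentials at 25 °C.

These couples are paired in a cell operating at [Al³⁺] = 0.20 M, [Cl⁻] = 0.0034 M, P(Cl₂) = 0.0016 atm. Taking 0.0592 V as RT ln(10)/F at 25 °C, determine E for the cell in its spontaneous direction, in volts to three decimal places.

Cl₂/Cl⁻ is the cathode (higher E°), Al³⁺/Al the anode: E°cell = +1.36 − (-1.66) = +3.02 V, n = 6.
Overall: 3 Cl₂(g) + 2 Al(s) → 6 Cl⁻(aq) + 2 Al³⁺(aq)
Q = [Cl⁻]^6·[Al³⁺]^2 / (P(Cl₂)^3); log Q = -7.821.
E = E° − (0.0592/n) log Q = +3.02 − (0.0592/6)(-7.821) = +3.097 V.

+3.097 V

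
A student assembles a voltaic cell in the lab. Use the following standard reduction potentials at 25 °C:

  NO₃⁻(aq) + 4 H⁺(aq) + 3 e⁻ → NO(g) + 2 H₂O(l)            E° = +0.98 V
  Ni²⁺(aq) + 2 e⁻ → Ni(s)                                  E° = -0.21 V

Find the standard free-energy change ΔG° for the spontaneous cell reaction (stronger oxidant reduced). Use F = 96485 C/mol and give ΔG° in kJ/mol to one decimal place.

NO₃⁻/NO (E° = +0.98 V) is the cathode; Ni²⁺/Ni (E° = -0.21 V) is the anode, so E°cell = +1.19 V.
Balancing electrons gives n = 6 (lcm of 3 and 2).
ΔG° = −nFE° = −(6)(96485)(+1.19) = -688,903 J = -688.9 kJ/mol.

-688.9 kJ/mol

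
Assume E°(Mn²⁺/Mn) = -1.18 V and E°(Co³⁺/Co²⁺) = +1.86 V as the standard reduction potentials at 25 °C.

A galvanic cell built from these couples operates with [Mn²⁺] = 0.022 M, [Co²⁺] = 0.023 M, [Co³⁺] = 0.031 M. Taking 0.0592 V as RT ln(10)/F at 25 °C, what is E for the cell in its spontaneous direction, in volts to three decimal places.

+3.097 V

Co³⁺/Co²⁺ is the cathode (higher E°), Mn²⁺/Mn the anode: E°cell = +1.86 − (-1.18) = +3.04 V, n = 2.
Overall: 2 Co³⁺(aq) + Mn(s) → 2 Co²⁺(aq) + Mn²⁺(aq)
Q = [Co²⁺]^2·[Mn²⁺] / ([Co³⁺]^2); log Q = -1.917.
E = E° − (0.0592/n) log Q = +3.04 − (0.0592/2)(-1.917) = +3.097 V.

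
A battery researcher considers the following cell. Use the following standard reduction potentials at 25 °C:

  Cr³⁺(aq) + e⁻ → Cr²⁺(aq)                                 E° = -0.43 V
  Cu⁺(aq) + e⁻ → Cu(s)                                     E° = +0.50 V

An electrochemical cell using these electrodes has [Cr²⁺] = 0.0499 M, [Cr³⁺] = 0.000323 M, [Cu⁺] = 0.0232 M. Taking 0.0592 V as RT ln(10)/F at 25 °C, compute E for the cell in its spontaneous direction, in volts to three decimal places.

Cu⁺/Cu is the cathode (higher E°), Cr³⁺/Cr²⁺ the anode: E°cell = +0.50 − (-0.43) = +0.93 V, n = 1.
Overall: Cu⁺(aq) + Cr²⁺(aq) → Cu(s) + Cr³⁺(aq)
Q = [Cr³⁺] / ([Cu⁺]·[Cr²⁺]); log Q = -0.554.
E = E° − (0.0592/n) log Q = +0.93 − (0.0592/1)(-0.554) = +0.963 V.

+0.963 V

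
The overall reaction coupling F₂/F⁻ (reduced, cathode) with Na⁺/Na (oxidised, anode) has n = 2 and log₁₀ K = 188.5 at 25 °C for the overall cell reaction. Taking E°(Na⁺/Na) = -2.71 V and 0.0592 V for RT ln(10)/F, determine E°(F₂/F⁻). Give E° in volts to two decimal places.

E°cell = (0.0592/n)·log K = (0.0592/2)(188.5) = +5.580 V.
Since F₂/F⁻ is the cathode and Na⁺/Na the anode, E°cell = E°(F₂/F⁻) − E°(Na⁺/Na).
So E°(F₂/F⁻) = E°cell + E°(Na⁺/Na) = +5.580 + (-2.71) = +2.87 V.

+2.87 V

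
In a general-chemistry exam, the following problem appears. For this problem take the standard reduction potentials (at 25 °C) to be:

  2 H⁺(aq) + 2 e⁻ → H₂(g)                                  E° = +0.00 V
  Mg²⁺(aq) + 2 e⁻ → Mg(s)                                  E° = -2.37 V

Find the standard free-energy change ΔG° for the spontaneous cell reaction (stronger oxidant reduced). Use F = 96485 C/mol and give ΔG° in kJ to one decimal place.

H⁺/H₂ (E° = +0.00 V) is the cathode; Mg²⁺/Mg (E° = -2.37 V) is the anode, so E°cell = +2.37 V.
Balancing electrons gives n = 2 (lcm of 2 and 2).
ΔG° = −nFE° = −(2)(96485)(+2.37) = -457,339 J = -457.3 kJ.

-457.3 kJ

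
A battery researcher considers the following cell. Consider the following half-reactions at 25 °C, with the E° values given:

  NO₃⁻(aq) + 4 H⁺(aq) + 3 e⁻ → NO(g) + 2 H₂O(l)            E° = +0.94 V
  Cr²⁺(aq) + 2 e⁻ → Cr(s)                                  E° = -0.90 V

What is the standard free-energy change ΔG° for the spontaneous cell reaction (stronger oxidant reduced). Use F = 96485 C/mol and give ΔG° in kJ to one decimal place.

-1065.2 kJ

NO₃⁻/NO (E° = +0.94 V) is the cathode; Cr²⁺/Cr (E° = -0.90 V) is the anode, so E°cell = +1.84 V.
Balancing electrons gives n = 6 (lcm of 3 and 2).
ΔG° = −nFE° = −(6)(96485)(+1.84) = -1,065,194 J = -1065.2 kJ.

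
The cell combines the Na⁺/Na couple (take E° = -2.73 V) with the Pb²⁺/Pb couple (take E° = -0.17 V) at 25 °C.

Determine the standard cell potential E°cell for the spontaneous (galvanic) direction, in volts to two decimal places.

+2.56 V

The Pb²⁺/Pb couple has the higher reduction potential, so it is the cathode; Na⁺/Na is oxidised at the anode.
E°cell = E°(cathode) − E°(anode) = (-0.17) − (-2.73) = +2.56 V.
Since E°cell > 0, the reaction is spontaneous under standard conditions.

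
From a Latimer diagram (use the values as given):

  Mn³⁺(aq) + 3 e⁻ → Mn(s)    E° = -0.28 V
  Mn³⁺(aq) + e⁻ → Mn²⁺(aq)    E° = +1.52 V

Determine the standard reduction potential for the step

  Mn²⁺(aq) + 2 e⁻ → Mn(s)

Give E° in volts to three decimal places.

Sequential free energies add, so n₃E°₃ = n₁E°₁ + n₂E°₂.
With n₃ = 3, and the known step contributing 1×(+1.52) V, the unknown satisfies 2·E° = 3×(-0.28) − 1×(+1.52) = -2.360.
E° = -2.360 / 2 = -1.180 V.

-1.180 V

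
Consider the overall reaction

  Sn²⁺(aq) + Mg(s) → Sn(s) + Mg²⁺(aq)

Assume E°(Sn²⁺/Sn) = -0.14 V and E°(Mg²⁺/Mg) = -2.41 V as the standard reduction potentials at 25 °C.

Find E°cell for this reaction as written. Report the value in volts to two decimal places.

The Sn²⁺/Sn couple has the higher reduction potential, so it is the cathode; Mg²⁺/Mg is oxidised at the anode.
E°cell = E°(cathode) − E°(anode) = (-0.14) − (-2.41) = +2.27 V.

+2.27 V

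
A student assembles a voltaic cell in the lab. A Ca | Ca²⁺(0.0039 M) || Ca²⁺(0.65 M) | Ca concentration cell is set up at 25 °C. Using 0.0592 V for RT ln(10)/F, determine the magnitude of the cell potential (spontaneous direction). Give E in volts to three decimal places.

For a concentration cell E°cell = 0. The 0.65 M side is the cathode (reduction is favoured where [Ca²⁺] is higher).
With n = 2, E = −(0.0592/2) log([Ca²⁺]ₐₙ/[Ca²⁺]꜀ₐₜ) = −(0.0592/2) log(0.0039/0.65) = −(0.0592/2)(-2.222) = +0.066 V.

+0.066 V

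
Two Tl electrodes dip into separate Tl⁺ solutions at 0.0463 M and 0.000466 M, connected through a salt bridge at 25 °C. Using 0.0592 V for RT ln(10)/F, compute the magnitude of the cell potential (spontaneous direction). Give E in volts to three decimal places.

+0.118 V

For a concentration cell E°cell = 0. The 0.0463 M side is the cathode (reduction is favoured where [Tl⁺] is higher).
With n = 1, E = −(0.0592/1) log([Tl⁺]ₐₙ/[Tl⁺]꜀ₐₜ) = −(0.0592/1) log(0.000466/0.0463) = −(0.0592/1)(-1.997) = +0.118 V.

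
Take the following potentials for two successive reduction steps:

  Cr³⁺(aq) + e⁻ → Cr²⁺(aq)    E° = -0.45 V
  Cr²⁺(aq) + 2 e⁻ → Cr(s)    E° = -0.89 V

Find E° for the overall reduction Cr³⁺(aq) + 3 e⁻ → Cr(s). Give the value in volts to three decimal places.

-0.743 V

Since ΔG° = −nFE° is additive over sequential reductions, n₃E°₃ = n₁E°₁ + n₂E°₂.
E°₃ = (1×-0.45 + 2×-0.89) / 3 = (-2.230) / 3 = -0.743 V.
E° values themselves are not directly additive — weighting by electron count is essential.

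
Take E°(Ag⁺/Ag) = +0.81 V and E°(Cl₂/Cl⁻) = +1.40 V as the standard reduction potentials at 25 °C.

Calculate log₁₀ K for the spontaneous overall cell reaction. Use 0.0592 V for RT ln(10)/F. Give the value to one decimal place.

19.9

Cathode: Cl₂/Cl⁻; anode: Ag⁺/Ag. E°cell = +0.59 V, n = 2.
log K = nE°cell / 0.0592 = (2)(+0.59) / 0.0592 = 19.9.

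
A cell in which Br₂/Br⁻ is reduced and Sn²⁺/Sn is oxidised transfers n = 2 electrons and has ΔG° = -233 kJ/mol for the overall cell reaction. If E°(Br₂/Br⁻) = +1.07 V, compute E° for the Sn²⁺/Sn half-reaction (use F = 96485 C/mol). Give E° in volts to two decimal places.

-0.14 V

E°cell = −ΔG°/(nF) = −(-233×10³)/((2)(96485)) = +1.207 V.
Since Br₂/Br⁻ is the cathode and Sn²⁺/Sn the anode, E°cell = E°(Br₂/Br⁻) − E°(Sn²⁺/Sn).
So E°(Sn²⁺/Sn) = E°(Br₂/Br⁻) − E°cell = (+1.07) − (+1.207) = -0.14 V.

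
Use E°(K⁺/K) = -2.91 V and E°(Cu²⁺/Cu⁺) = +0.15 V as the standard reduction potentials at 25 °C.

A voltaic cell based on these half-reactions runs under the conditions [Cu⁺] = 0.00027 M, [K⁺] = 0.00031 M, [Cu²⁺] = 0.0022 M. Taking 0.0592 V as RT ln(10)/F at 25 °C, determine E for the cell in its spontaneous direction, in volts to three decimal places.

Cu²⁺/Cu⁺ is the cathode (higher E°), K⁺/K the anode: E°cell = +0.15 − (-2.91) = +3.06 V, n = 1.
Overall: Cu²⁺(aq) + K(s) → Cu⁺(aq) + K⁺(aq)
Q = [Cu⁺]·[K⁺] / ([Cu²⁺]); log Q = -4.420.
E = E° − (0.0592/n) log Q = +3.06 − (0.0592/1)(-4.420) = +3.322 V.

+3.322 V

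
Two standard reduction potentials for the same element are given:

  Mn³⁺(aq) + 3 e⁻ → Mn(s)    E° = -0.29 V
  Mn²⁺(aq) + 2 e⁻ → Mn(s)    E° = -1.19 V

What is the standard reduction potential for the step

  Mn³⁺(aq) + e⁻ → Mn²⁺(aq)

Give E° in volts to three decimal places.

Sequential free energies add, so n₃E°₃ = n₁E°₁ + n₂E°₂.
With n₃ = 3, and the known step contributing 2×(-1.19) V, the unknown satisfies 1·E° = 3×(-0.29) − 2×(-1.19) = +1.510.
E° = +1.510 / 1 = +1.510 V.

+1.510 V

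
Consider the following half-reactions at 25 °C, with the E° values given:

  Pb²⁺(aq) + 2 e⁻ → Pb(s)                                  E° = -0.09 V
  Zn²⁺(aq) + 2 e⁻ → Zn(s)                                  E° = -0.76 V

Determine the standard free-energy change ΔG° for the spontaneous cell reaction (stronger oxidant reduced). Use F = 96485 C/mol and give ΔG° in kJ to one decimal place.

Pb²⁺/Pb (E° = -0.09 V) is the cathode; Zn²⁺/Zn (E° = -0.76 V) is the anode, so E°cell = +0.67 V.
Balancing electrons gives n = 2 (lcm of 2 and 2).
ΔG° = −nFE° = −(2)(96485)(+0.67) = -129,290 J = -129.3 kJ.

-129.3 kJ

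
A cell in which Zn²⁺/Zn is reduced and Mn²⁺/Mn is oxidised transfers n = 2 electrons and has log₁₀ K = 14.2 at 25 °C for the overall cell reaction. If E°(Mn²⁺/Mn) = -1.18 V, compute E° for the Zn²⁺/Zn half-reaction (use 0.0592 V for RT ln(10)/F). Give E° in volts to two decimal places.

E°cell = (0.0592/n)·log K = (0.0592/2)(14.2) = +0.420 V.
Since Zn²⁺/Zn is the cathode and Mn²⁺/Mn the anode, E°cell = E°(Zn²⁺/Zn) − E°(Mn²⁺/Mn).
So E°(Zn²⁺/Zn) = E°cell + E°(Mn²⁺/Mn) = +0.420 + (-1.18) = -0.76 V.

-0.76 V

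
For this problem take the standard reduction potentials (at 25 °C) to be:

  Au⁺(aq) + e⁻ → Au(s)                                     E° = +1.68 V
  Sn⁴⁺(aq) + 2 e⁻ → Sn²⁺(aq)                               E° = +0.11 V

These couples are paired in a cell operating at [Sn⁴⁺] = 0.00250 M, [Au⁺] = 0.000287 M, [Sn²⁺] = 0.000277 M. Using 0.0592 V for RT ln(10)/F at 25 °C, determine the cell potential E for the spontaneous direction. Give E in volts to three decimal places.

Au⁺/Au is the cathode (higher E°), Sn⁴⁺/Sn²⁺ the anode: E°cell = +1.68 − (+0.11) = +1.57 V, n = 2.
Overall: 2 Au⁺(aq) + Sn²⁺(aq) → 2 Au(s) + Sn⁴⁺(aq)
Q = [Sn⁴⁺] / ([Au⁺]^2·[Sn²⁺]); log Q = 8.040.
E = E° − (0.0592/n) log Q = +1.57 − (0.0592/2)(8.040) = +1.332 V.

+1.332 V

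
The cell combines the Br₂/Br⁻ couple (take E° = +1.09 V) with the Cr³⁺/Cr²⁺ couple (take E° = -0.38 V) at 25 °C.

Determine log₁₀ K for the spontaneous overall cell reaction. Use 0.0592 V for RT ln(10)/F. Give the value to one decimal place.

Cathode: Br₂/Br⁻; anode: Cr³⁺/Cr²⁺. E°cell = +1.47 V, n = 2.
log K = nE°cell / 0.0592 = (2)(+1.47) / 0.0592 = 49.7.

49.7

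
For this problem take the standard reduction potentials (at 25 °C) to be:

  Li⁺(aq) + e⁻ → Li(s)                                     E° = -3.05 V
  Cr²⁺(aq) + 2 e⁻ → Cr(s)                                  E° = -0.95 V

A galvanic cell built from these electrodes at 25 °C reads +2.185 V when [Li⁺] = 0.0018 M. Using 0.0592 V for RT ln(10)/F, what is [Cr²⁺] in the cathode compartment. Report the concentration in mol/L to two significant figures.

0.0024 M

Cr²⁺/Cr is the cathode, Li⁺/Li the anode: E°cell = +2.10 V, n = 2.
Overall reaction: Cr²⁺(aq) + 2 Li(s) → Cr(s) + 2 Li⁺(aq); Q = [Li⁺]^2/[Cr²⁺]^1.
From E = E° − (0.0592/n) log Q: log Q = (E° − E)·n/0.0592 = (+2.10 − (+2.185))·2/0.0592 = -2.8716.
So 1·log[Cr²⁺] = 2·log(0.0018) − log Q = -5.4895 − (-2.8716) = -2.6179; [Cr²⁺] = 10^(-2.6179) ≈ 0.0024 M.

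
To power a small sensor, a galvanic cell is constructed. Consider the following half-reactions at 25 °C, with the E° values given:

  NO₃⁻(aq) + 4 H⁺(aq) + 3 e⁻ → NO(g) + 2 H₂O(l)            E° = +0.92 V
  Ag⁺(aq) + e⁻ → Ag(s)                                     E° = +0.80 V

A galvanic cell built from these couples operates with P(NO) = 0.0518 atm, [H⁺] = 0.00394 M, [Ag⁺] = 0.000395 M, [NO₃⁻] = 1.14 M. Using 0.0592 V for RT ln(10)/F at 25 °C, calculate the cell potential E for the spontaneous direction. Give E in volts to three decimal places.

NO₃⁻/NO is the cathode (higher E°), Ag⁺/Ag the anode: E°cell = +0.92 − (+0.80) = +0.12 V, n = 3.
Overall: NO₃⁻(aq) + 4 H⁺(aq) + 3 Ag(s) → NO(g) + 2 H₂O(l) + 3 Ag⁺(aq)
Q = P(NO)·[Ag⁺]^3 / ([NO₃⁻]·[H⁺]^4); log Q = -1.935.
E = E° − (0.0592/n) log Q = +0.12 − (0.0592/3)(-1.935) = +0.158 V.

+0.158 V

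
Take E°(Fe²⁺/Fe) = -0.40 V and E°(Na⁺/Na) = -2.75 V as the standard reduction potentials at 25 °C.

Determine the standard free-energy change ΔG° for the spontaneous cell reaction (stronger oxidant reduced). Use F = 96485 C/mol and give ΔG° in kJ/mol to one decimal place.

-453.5 kJ/mol

Fe²⁺/Fe (E° = -0.40 V) is the cathode; Na⁺/Na (E° = -2.75 V) is the anode, so E°cell = +2.35 V.
Balancing electrons gives n = 2 (lcm of 2 and 1).
ΔG° = −nFE° = −(2)(96485)(+2.35) = -453,480 J = -453.5 kJ/mol.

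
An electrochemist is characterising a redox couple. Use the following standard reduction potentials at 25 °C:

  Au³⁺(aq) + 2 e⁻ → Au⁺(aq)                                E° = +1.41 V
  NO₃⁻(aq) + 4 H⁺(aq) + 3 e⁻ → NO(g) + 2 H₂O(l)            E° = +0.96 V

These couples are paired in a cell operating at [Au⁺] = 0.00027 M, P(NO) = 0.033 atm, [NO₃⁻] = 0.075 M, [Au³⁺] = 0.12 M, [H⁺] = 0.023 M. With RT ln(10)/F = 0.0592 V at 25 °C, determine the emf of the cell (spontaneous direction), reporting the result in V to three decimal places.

+0.651 V

Au³⁺/Au⁺ is the cathode (higher E°), NO₃⁻/NO the anode: E°cell = +1.41 − (+0.96) = +0.45 V, n = 6.
Overall: 3 Au³⁺(aq) + 2 NO(g) + 4 H₂O(l) → 3 Au⁺(aq) + 2 NO₃⁻(aq) + 8 H⁺(aq)
Q = [Au⁺]^3·[NO₃⁻]^2·[H⁺]^8 / ([Au³⁺]^3·P(NO)^2); log Q = -20.337.
E = E° − (0.0592/n) log Q = +0.45 − (0.0592/6)(-20.337) = +0.651 V.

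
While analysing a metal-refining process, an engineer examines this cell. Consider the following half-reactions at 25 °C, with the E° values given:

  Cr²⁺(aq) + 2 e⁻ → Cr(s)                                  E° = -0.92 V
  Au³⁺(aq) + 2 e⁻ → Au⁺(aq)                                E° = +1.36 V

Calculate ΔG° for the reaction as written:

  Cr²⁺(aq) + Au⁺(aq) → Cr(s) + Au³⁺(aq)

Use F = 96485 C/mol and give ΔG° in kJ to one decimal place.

As written, Cr²⁺/Cr is reduced (cathode) and Au³⁺/Au⁺ is oxidised (anode), so E°cell = (-0.92) − (+1.36) = -2.28 V.
Balancing electrons gives n = 2.
ΔG° = −nFE° = −(2)(96485)(-2.28) = 439,972 J = +440.0 kJ.

+440.0 kJ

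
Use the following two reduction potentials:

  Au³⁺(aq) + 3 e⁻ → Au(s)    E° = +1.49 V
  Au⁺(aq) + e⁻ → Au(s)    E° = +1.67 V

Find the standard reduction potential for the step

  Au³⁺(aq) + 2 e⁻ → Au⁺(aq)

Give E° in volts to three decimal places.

+1.400 V

Sequential free energies add, so n₃E°₃ = n₁E°₁ + n₂E°₂.
With n₃ = 3, and the known step contributing 1×(+1.67) V, the unknown satisfies 2·E° = 3×(+1.49) − 1×(+1.67) = +2.800.
E° = +2.800 / 2 = +1.400 V.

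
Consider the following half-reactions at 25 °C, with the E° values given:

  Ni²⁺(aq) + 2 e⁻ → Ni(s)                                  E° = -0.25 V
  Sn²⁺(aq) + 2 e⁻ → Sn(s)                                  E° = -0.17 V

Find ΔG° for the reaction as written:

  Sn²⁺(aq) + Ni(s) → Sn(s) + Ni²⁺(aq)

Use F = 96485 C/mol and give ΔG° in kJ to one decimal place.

As written, Sn²⁺/Sn is reduced (cathode) and Ni²⁺/Ni is oxidised (anode), so E°cell = (-0.17) − (-0.25) = +0.08 V.
Balancing electrons gives n = 2.
ΔG° = −nFE° = −(2)(96485)(+0.08) = -15,438 J = -15.4 kJ.

-15.4 kJ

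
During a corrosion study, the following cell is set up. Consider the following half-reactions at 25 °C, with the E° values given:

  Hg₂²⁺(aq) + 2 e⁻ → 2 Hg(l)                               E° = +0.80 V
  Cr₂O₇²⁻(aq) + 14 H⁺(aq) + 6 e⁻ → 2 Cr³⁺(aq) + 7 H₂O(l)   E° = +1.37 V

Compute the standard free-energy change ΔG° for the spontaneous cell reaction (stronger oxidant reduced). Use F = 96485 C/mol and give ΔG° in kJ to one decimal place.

Cr₂O₇²⁻/Cr³⁺ (E° = +1.37 V) is the cathode; Hg₂²⁺/Hg (E° = +0.80 V) is the anode, so E°cell = +0.57 V.
Balancing electrons gives n = 6 (lcm of 6 and 2).
ΔG° = −nFE° = −(6)(96485)(+0.57) = -329,979 J = -330.0 kJ.

-330.0 kJ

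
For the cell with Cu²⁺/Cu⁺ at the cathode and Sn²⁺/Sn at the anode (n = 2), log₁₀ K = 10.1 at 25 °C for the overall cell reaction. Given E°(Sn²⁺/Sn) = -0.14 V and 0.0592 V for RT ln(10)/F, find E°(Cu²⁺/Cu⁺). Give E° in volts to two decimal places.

+0.16 V

E°cell = (0.0592/n)·log K = (0.0592/2)(10.1) = +0.299 V.
Since Cu²⁺/Cu⁺ is the cathode and Sn²⁺/Sn the anode, E°cell = E°(Cu²⁺/Cu⁺) − E°(Sn²⁺/Sn).
So E°(Cu²⁺/Cu⁺) = E°cell + E°(Sn²⁺/Sn) = +0.299 + (-0.14) = +0.16 V.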